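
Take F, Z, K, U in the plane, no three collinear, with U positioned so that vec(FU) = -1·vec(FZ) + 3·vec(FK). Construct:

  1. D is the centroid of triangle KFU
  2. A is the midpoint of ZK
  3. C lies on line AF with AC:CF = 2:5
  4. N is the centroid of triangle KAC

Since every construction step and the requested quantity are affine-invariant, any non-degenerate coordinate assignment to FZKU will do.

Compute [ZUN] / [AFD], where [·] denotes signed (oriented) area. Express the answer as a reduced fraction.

Set F = (0, 0), Z = (1, 0), K = (0, 1), U = (-1, 3); any affine frame gives the same invariant.
1. D is the centroid of triangle KFU ⇒ D = (-1/3, 4/3)
2. A is the midpoint of ZK ⇒ A = (1/2, 1/2)
3. C lies on line AF with AC:CF = 2:5 ⇒ C = (5/14, 5/14)
4. N is the centroid of triangle KAC ⇒ N = (2/7, 13/21)
2·[ZUN] = 19/21, 2·[AFD] = -5/6
[ZUN]:[AFD] = 19/21:-5/6 = -38/35

[ZUN]:[AFD] = -38/35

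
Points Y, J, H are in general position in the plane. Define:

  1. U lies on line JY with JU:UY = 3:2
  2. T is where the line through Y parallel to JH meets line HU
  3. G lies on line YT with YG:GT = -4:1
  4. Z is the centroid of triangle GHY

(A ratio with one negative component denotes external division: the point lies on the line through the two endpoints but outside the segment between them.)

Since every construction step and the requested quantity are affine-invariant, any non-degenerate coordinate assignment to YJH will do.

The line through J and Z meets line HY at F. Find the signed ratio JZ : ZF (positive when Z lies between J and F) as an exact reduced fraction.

JZ:ZF = 19/8

Assign Y = (0, 0), J = (1, 0), H = (0, 1) — the answer is frame-independent, so this choice is without loss of generality.
1. U lies on line JY with JU:UY = 3:2 ⇒ U = (2/5, 0)
2. T is where the line through Y parallel to JH meets line HU ⇒ T = (2/3, -2/3)
3. G lies on line YT with YG:GT = -4:1 ⇒ G = (8/9, -8/9)
4. Z is the centroid of triangle GHY ⇒ Z = (8/27, 1/27)
line JZ meets HY at F = (0, 1/19)
Z = J + t·(F−J) with t = 19/27, so JZ:ZF = 19/27:8/27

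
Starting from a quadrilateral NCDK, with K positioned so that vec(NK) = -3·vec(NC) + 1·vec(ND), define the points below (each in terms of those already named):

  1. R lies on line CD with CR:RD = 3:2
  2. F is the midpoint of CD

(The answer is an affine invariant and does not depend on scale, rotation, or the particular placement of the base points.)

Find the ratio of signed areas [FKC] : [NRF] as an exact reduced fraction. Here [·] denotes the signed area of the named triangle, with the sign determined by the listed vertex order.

Work in coordinates with N = (0, 0), C = (1, 0), D = (0, 1), K = (-3, 1).
1. R lies on line CD with CR:RD = 3:2 ⇒ R = (2/5, 3/5)
2. F is the midpoint of CD ⇒ F = (1/2, 1/2)
2·[FKC] = 3/2, 2·[NRF] = -1/10
[FKC]:[NRF] = 3/2:-1/10 = -15

[FKC]:[NRF] = -15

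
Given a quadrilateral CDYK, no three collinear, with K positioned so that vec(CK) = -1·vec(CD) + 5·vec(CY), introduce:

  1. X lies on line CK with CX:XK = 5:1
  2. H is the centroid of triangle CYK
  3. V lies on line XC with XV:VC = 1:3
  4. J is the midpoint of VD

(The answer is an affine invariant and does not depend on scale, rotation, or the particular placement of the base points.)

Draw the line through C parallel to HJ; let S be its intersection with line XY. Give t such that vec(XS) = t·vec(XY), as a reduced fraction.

Set C = (0, 0), D = (1, 0), Y = (0, 1), K = (-1, 5); any affine frame gives the same invariant.
1. X lies on line CK with CX:XK = 5:1 ⇒ X = (-5/6, 25/6)
2. H is the centroid of triangle CYK ⇒ H = (-1/3, 2)
3. V lies on line XC with XV:VC = 1:3 ⇒ V = (-5/8, 25/8)
4. J is the midpoint of VD ⇒ J = (3/16, 25/16)
through C parallel to HJ: direction (25/48, -7/16); meets XY at S = (25/74, -21/74)
S = X + t·(Y−X) with t = 52/37

t = 52/37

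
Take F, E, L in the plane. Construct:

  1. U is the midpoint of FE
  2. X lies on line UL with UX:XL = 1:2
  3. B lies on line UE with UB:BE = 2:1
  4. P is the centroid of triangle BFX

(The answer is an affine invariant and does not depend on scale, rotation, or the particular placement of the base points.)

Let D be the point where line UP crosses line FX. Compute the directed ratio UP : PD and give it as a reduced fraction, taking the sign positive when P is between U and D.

Set F = (0, 0), E = (1, 0), L = (0, 1); any affine frame gives the same invariant.
1. U is the midpoint of FE ⇒ U = (1/2, 0)
2. X lies on line UL with UX:XL = 1:2 ⇒ X = (1/3, 1/3)
3. B lies on line UE with UB:BE = 2:1 ⇒ B = (5/6, 0)
4. P is the centroid of triangle BFX ⇒ P = (7/18, 1/9)
line UP meets FX at D = (1/4, 1/4)
P = U + t·(D−U) with t = 4/9, so UP:PD = 4/9:5/9

UP:PD = 4/5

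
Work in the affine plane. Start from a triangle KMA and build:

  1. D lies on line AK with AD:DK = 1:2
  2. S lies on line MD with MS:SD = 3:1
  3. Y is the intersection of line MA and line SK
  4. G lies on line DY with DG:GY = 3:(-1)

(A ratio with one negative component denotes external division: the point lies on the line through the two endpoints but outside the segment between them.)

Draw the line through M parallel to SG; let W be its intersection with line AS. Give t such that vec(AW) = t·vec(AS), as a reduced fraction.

t = 5/2

Assign K = (0, 0), M = (1, 0), A = (0, 1) — the answer is frame-independent, so this choice is without loss of generality.
1. D lies on line AK with AD:DK = 1:2 ⇒ D = (0, 2/3)
2. S lies on line MD with MS:SD = 3:1 ⇒ S = (1/4, 1/2)
3. Y is the intersection of line MA and line SK ⇒ Y = (1/3, 2/3)
4. G lies on line DY with DG:GY = 3:(-1) ⇒ G = (1/2, 2/3)
through M parallel to SG: direction (1/4, 1/6); meets AS at W = (5/8, -1/4)
W = A + t·(S−A) with t = 5/2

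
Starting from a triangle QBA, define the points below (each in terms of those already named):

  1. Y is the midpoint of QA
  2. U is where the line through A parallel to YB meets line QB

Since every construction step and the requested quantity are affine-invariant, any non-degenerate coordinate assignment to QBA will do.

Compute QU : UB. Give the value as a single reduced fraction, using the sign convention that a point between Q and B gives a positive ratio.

QU:UB = -2

Set Q = (0, 0), B = (1, 0), A = (0, 1); any affine frame gives the same invariant.
1. Y is the midpoint of QA ⇒ Y = (0, 1/2)
2. U is where the line through A parallel to YB meets line QB ⇒ U = (2, 0)
U = Q + t·(B−Q) with t = 2, so QU:UB = t:(1−t) = 2:-1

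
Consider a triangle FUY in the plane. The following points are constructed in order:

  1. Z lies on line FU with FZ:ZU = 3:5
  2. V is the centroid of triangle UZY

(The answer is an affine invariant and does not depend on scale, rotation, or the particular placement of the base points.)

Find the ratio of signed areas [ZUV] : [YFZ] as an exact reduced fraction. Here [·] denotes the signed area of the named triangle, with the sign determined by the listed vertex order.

Work in coordinates with F = (0, 0), U = (1, 0), Y = (0, 1).
1. Z lies on line FU with FZ:ZU = 3:5 ⇒ Z = (3/8, 0)
2. V is the centroid of triangle UZY ⇒ V = (11/24, 1/3)
2·[ZUV] = 5/24, 2·[YFZ] = 3/8
[ZUV]:[YFZ] = 5/24:3/8 = 5/9

[ZUV]:[YFZ] = 5/9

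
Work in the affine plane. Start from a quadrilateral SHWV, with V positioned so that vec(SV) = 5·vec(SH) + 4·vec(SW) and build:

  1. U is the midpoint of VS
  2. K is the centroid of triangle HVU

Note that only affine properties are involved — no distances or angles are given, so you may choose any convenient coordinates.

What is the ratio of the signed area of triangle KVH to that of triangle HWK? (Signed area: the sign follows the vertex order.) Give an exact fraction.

Set S = (0, 0), H = (1, 0), W = (0, 1), V = (5, 4); any affine frame gives the same invariant.
1. U is the midpoint of VS ⇒ U = (5/2, 2)
2. K is the centroid of triangle HVU ⇒ K = (17/6, 2)
2·[KVH] = -2/3, 2·[HWK] = -23/6
[KVH]:[HWK] = -2/3:-23/6 = 4/23

[KVH]:[HWK] = 4/23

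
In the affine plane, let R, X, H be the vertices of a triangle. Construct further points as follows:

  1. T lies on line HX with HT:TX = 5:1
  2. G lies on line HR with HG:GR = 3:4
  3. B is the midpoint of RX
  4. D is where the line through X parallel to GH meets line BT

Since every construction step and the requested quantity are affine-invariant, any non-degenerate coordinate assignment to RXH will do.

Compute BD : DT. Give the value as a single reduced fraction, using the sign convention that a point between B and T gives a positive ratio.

BD:DT = -3

Choose coordinates R = (0, 0), X = (1, 0), H = (0, 1).
1. T lies on line HX with HT:TX = 5:1 ⇒ T = (5/6, 1/6)
2. G lies on line HR with HG:GR = 3:4 ⇒ G = (0, 4/7)
3. B is the midpoint of RX ⇒ B = (1/2, 0)
4. D is where the line through X parallel to GH meets line BT ⇒ D = (1, 1/4)
D = B + t·(T−B) with t = 3/2, so BD:DT = t:(1−t) = 3/2:-1/2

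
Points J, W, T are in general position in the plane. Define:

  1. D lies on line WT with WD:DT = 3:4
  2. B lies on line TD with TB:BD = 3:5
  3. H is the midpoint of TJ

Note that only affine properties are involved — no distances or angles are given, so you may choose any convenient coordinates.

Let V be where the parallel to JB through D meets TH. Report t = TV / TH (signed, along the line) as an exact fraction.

t = 16/3

Assign J = (0, 0), W = (1, 0), T = (0, 1) — the answer is frame-independent, so this choice is without loss of generality.
1. D lies on line WT with WD:DT = 3:4 ⇒ D = (4/7, 3/7)
2. B lies on line TD with TB:BD = 3:5 ⇒ B = (3/14, 11/14)
3. H is the midpoint of TJ ⇒ H = (0, 1/2)
through D parallel to JB: direction (3/14, 11/14); meets TH at V = (0, -5/3)
V = T + t·(H−T) with t = 16/3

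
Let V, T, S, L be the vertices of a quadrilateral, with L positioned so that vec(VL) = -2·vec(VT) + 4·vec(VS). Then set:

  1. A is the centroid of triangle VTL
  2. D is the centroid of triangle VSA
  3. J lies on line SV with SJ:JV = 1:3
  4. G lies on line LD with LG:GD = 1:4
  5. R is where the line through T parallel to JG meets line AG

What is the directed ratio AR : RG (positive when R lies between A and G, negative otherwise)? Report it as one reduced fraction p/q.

Work in coordinates with V = (0, 0), T = (1, 0), S = (0, 1), L = (-2, 4).
1. A is the centroid of triangle VTL ⇒ A = (-1/3, 4/3)
2. D is the centroid of triangle VSA ⇒ D = (-1/9, 7/9)
3. J lies on line SV with SJ:JV = 1:3 ⇒ J = (0, 3/4)
4. G lies on line LD with LG:GD = 1:4 ⇒ G = (-73/45, 151/45)
5. R is where the line through T parallel to JG meets line AG ⇒ R = (6739/315, -1474/45)
R = A + t·(G−A) with t = -118/7, so AR:RG = t:(1−t) = -118/7:125/7

AR:RG = -118/125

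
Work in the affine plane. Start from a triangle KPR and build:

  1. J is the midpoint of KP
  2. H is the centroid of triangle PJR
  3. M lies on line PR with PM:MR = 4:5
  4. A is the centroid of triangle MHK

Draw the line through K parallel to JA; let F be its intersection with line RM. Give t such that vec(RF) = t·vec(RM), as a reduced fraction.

Set K = (0, 0), P = (1, 0), R = (0, 1); any affine frame gives the same invariant.
1. J is the midpoint of KP ⇒ J = (1/2, 0)
2. H is the centroid of triangle PJR ⇒ H = (1/2, 1/3)
3. M lies on line PR with PM:MR = 4:5 ⇒ M = (5/9, 4/9)
4. A is the centroid of triangle MHK ⇒ A = (19/54, 7/27)
through K parallel to JA: direction (-4/27, 7/27); meets RM at F = (-4/3, 7/3)
F = R + t·(M−R) with t = -12/5

t = -12/5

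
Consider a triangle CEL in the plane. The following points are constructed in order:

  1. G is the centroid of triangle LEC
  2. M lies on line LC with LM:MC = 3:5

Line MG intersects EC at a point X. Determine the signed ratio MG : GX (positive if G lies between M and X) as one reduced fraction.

MG:GX = 7/8

Assign C = (0, 0), E = (1, 0), L = (0, 1) — the answer is frame-independent, so this choice is without loss of generality.
1. G is the centroid of triangle LEC ⇒ G = (1/3, 1/3)
2. M lies on line LC with LM:MC = 3:5 ⇒ M = (0, 5/8)
line MG meets EC at X = (5/7, 0)
G = M + t·(X−M) with t = 7/15, so MG:GX = 7/15:8/15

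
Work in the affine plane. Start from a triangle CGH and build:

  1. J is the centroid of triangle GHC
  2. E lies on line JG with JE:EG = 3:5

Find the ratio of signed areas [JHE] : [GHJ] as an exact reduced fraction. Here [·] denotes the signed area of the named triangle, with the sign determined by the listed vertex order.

Assign C = (0, 0), G = (1, 0), H = (0, 1) — the answer is frame-independent, so this choice is without loss of generality.
1. J is the centroid of triangle GHC ⇒ J = (1/3, 1/3)
2. E lies on line JG with JE:EG = 3:5 ⇒ E = (7/12, 5/24)
2·[JHE] = -1/8, 2·[GHJ] = 1/3
[JHE]:[GHJ] = -1/8:1/3 = -3/8

[JHE]:[GHJ] = -3/8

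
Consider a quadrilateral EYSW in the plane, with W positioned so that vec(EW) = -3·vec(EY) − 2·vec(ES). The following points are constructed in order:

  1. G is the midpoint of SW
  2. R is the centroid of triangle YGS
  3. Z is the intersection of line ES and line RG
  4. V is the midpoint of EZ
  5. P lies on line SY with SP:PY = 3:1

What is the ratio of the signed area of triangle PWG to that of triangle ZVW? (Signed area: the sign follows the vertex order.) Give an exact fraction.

[PWG]:[ZVW] = 6

Set E = (0, 0), Y = (1, 0), S = (0, 1), W = (-3, -2); any affine frame gives the same invariant.
1. G is the midpoint of SW ⇒ G = (-3/2, -1/2)
2. R is the centroid of triangle YGS ⇒ R = (-1/6, 1/6)
3. Z is the intersection of line ES and line RG ⇒ Z = (0, 1/4)
4. V is the midpoint of EZ ⇒ V = (0, 1/8)
5. P lies on line SY with SP:PY = 3:1 ⇒ P = (3/4, 1/4)
2·[PWG] = -9/4, 2·[ZVW] = -3/8
[PWG]:[ZVW] = -9/4:-3/8 = 6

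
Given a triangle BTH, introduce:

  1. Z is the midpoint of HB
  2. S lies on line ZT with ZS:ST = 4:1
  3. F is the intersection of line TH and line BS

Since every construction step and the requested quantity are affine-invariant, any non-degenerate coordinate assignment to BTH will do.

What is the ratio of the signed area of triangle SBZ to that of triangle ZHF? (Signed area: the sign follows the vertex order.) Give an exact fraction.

[SBZ]:[ZHF] = 9/10

Set B = (0, 0), T = (1, 0), H = (0, 1); any affine frame gives the same invariant.
1. Z is the midpoint of HB ⇒ Z = (0, 1/2)
2. S lies on line ZT with ZS:ST = 4:1 ⇒ S = (4/5, 1/10)
3. F is the intersection of line TH and line BS ⇒ F = (8/9, 1/9)
2·[SBZ] = -2/5, 2·[ZHF] = -4/9
[SBZ]:[ZHF] = -2/5:-4/9 = 9/10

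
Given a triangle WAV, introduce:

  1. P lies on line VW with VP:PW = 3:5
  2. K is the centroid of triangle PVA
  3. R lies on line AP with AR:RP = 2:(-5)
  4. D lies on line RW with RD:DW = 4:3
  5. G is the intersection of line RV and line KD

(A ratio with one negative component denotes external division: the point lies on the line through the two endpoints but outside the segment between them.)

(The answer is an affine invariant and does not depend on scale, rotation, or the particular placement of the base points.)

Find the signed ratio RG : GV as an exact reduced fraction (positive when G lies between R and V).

Choose coordinates W = (0, 0), A = (1, 0), V = (0, 1).
1. P lies on line VW with VP:PW = 3:5 ⇒ P = (0, 5/8)
2. K is the centroid of triangle PVA ⇒ K = (1/3, 13/24)
3. R lies on line AP with AR:RP = 2:(-5) ⇒ R = (5/3, -5/12)
4. D lies on line RW with RD:DW = 4:3 ⇒ D = (5/7, -5/28)
5. G is the intersection of line RV and line KD ⇒ G = (55/333, 1145/1332)
G = R + t·(V−R) with t = 100/111, so RG:GV = t:(1−t) = 100/111:11/111

RG:GV = 100/11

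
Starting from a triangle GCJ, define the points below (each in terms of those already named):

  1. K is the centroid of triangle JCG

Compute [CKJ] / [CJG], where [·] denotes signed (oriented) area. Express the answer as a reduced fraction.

[CKJ]:[CJG] = -1/3

Assign G = (0, 0), C = (1, 0), J = (0, 1) — the answer is frame-independent, so this choice is without loss of generality.
1. K is the centroid of triangle JCG ⇒ K = (1/3, 1/3)
2·[CKJ] = -1/3, 2·[CJG] = 1
[CKJ]:[CJG] = -1/3:1 = -1/3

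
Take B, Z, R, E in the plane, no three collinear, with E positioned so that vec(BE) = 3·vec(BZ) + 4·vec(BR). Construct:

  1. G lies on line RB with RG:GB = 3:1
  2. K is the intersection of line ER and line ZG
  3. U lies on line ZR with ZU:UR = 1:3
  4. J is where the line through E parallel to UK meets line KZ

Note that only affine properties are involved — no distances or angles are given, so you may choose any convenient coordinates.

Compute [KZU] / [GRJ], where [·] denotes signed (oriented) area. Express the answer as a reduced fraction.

[KZU]:[GRJ] = 2/147

Set B = (0, 0), Z = (1, 0), R = (0, 1), E = (3, 4); any affine frame gives the same invariant.
1. G lies on line RB with RG:GB = 3:1 ⇒ G = (0, 1/4)
2. K is the intersection of line ER and line ZG ⇒ K = (-3/5, 2/5)
3. U lies on line ZR with ZU:UR = 1:3 ⇒ U = (3/4, 1/4)
4. J is where the line through E parallel to UK meets line KZ ⇒ J = (-147/5, 38/5)
2·[KZU] = 3/10, 2·[GRJ] = 441/20
[KZU]:[GRJ] = 3/10:441/20 = 2/147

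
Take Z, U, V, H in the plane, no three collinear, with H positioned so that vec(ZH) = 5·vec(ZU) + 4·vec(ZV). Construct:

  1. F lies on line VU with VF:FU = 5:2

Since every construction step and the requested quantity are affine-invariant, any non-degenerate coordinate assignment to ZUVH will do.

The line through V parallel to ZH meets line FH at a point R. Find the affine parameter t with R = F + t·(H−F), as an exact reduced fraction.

Assign Z = (0, 0), U = (1, 0), V = (0, 1), H = (5, 4) — the answer is frame-independent, so this choice is without loss of generality.
1. F lies on line VU with VF:FU = 5:2 ⇒ F = (5/7, 2/7)
through V parallel to ZH: direction (5, 4); meets FH at R = (20, 17)
R = F + t·(H−F) with t = 9/2

t = 9/2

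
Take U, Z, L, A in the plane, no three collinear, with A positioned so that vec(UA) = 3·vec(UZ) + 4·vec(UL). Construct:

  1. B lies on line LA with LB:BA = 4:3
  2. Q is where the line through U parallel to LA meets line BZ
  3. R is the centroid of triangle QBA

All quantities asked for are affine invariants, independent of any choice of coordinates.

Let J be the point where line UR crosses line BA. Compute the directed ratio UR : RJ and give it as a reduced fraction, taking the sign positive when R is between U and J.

Assign U = (0, 0), Z = (1, 0), L = (0, 1), A = (3, 4) — the answer is frame-independent, so this choice is without loss of generality.
1. B lies on line LA with LB:BA = 4:3 ⇒ B = (12/7, 19/7)
2. Q is where the line through U parallel to LA meets line BZ ⇒ Q = (19/14, 19/14)
3. R is the centroid of triangle QBA ⇒ R = (85/42, 113/42)
line UR meets BA at J = (85/28, 113/28)
R = U + t·(J−U) with t = 2/3, so UR:RJ = 2/3:1/3

UR:RJ = 2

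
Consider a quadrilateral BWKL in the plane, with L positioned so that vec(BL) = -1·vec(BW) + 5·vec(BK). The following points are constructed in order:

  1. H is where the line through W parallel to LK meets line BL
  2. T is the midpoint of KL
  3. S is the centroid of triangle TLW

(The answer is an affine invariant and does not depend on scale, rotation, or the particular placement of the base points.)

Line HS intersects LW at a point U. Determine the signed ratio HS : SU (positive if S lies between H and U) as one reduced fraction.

HS:SU = -31

Choose coordinates B = (0, 0), W = (1, 0), K = (0, 1), L = (-1, 5).
1. H is where the line through W parallel to LK meets line BL ⇒ H = (-4, 20)
2. T is the midpoint of KL ⇒ T = (-1/2, 3)
3. S is the centroid of triangle TLW ⇒ S = (-1/6, 8/3)
line HS meets LW at U = (-9/31, 100/31)
S = H + t·(U−H) with t = 31/30, so HS:SU = 31/30:-1/30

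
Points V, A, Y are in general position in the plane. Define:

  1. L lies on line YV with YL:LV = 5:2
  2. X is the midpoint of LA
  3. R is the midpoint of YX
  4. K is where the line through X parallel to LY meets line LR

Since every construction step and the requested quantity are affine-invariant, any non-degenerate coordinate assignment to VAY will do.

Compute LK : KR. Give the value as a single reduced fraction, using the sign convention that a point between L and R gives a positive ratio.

LK:KR = -2

Choose coordinates V = (0, 0), A = (1, 0), Y = (0, 1).
1. L lies on line YV with YL:LV = 5:2 ⇒ L = (0, 2/7)
2. X is the midpoint of LA ⇒ X = (1/2, 1/7)
3. R is the midpoint of YX ⇒ R = (1/4, 4/7)
4. K is where the line through X parallel to LY meets line LR ⇒ K = (1/2, 6/7)
K = L + t·(R−L) with t = 2, so LK:KR = t:(1−t) = 2:-1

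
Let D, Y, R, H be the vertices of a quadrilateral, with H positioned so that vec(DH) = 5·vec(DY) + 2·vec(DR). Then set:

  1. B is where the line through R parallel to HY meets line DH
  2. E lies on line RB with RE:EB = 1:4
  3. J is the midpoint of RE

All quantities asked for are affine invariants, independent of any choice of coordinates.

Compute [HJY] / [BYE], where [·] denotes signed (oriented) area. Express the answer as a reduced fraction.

[HJY]:[BYE] = 1/2

Choose coordinates D = (0, 0), Y = (1, 0), R = (0, 1), H = (5, 2).
1. B is where the line through R parallel to HY meets line DH ⇒ B = (-10, -4)
2. E lies on line RB with RE:EB = 1:4 ⇒ E = (-2, 0)
3. J is the midpoint of RE ⇒ J = (-1, 1/2)
2·[HJY] = 6, 2·[BYE] = 12
[HJY]:[BYE] = 6:12 = 1/2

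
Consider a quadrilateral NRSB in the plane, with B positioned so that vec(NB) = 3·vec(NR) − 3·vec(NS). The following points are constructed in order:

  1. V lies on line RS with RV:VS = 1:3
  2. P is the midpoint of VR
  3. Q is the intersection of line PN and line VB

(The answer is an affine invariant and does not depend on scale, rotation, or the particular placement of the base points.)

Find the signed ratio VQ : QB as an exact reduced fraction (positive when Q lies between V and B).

VQ:QB = 1/24

Work in coordinates with N = (0, 0), R = (1, 0), S = (0, 1), B = (3, -3).
1. V lies on line RS with RV:VS = 1:3 ⇒ V = (3/4, 1/4)
2. P is the midpoint of VR ⇒ P = (7/8, 1/8)
3. Q is the intersection of line PN and line VB ⇒ Q = (21/25, 3/25)
Q = V + t·(B−V) with t = 1/25, so VQ:QB = t:(1−t) = 1/25:24/25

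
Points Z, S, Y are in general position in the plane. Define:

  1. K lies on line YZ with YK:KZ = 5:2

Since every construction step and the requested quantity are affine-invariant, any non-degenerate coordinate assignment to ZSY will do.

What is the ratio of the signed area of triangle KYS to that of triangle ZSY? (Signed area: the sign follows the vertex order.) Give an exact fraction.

[KYS]:[ZSY] = -5/7

Work in coordinates with Z = (0, 0), S = (1, 0), Y = (0, 1).
1. K lies on line YZ with YK:KZ = 5:2 ⇒ K = (0, 2/7)
2·[KYS] = -5/7, 2·[ZSY] = 1
[KYS]:[ZSY] = -5/7:1 = -5/7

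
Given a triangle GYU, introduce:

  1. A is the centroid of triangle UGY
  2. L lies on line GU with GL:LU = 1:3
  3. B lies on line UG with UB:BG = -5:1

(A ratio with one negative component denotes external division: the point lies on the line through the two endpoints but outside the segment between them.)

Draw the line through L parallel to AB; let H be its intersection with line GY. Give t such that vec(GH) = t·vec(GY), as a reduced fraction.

Work in coordinates with G = (0, 0), Y = (1, 0), U = (0, 1).
1. A is the centroid of triangle UGY ⇒ A = (1/3, 1/3)
2. L lies on line GU with GL:LU = 1:3 ⇒ L = (0, 1/4)
3. B lies on line UG with UB:BG = -5:1 ⇒ B = (0, -1/4)
through L parallel to AB: direction (-1/3, -7/12); meets GY at H = (-1/7, 0)
H = G + t·(Y−G) with t = -1/7

t = -1/7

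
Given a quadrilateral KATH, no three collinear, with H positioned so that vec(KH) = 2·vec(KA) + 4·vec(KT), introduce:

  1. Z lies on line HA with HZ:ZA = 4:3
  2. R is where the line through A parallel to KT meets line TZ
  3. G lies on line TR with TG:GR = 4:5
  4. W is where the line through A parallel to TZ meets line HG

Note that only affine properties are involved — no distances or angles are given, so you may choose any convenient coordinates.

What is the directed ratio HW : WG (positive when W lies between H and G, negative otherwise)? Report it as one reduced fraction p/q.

Choose coordinates K = (0, 0), A = (1, 0), T = (0, 1), H = (2, 4).
1. Z lies on line HA with HZ:ZA = 4:3 ⇒ Z = (10/7, 12/7)
2. R is where the line through A parallel to KT meets line TZ ⇒ R = (1, 3/2)
3. G lies on line TR with TG:GR = 4:5 ⇒ G = (4/9, 11/9)
4. W is where the line through A parallel to TZ meets line HG ⇒ W = (-13/18, -31/36)
W = H + t·(G−H) with t = 7/4, so HW:WG = t:(1−t) = 7/4:-3/4

HW:WG = -7/3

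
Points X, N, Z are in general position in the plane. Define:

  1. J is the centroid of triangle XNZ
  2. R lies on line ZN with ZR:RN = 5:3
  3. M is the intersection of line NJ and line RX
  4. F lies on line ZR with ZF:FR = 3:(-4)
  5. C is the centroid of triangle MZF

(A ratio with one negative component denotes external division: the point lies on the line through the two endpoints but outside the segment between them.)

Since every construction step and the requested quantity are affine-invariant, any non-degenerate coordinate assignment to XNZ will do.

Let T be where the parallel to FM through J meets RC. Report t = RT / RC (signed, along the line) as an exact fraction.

Set X = (0, 0), N = (1, 0), Z = (0, 1); any affine frame gives the same invariant.
1. J is the centroid of triangle XNZ ⇒ J = (1/3, 1/3)
2. R lies on line ZN with ZR:RN = 5:3 ⇒ R = (5/8, 3/8)
3. M is the intersection of line NJ and line RX ⇒ M = (5/11, 3/11)
4. F lies on line ZR with ZF:FR = 3:(-4) ⇒ F = (-15/8, 23/8)
5. C is the centroid of triangle MZF ⇒ C = (-125/264, 365/264)
through J parallel to FM: direction (205/88, -229/88); meets RC at T = (-8653/7128, 73481/35640)
T = R + t·(C−R) with t = 226/135

t = 226/135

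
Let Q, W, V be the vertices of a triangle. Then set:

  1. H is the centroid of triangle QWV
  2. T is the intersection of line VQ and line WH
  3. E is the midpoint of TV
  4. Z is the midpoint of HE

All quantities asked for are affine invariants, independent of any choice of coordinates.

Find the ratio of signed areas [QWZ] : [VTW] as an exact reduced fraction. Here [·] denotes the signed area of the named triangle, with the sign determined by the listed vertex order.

[QWZ]:[VTW] = 13/12

Assign Q = (0, 0), W = (1, 0), V = (0, 1) — the answer is frame-independent, so this choice is without loss of generality.
1. H is the centroid of triangle QWV ⇒ H = (1/3, 1/3)
2. T is the intersection of line VQ and line WH ⇒ T = (0, 1/2)
3. E is the midpoint of TV ⇒ E = (0, 3/4)
4. Z is the midpoint of HE ⇒ Z = (1/6, 13/24)
2·[QWZ] = 13/24, 2·[VTW] = 1/2
[QWZ]:[VTW] = 13/24:1/2 = 13/12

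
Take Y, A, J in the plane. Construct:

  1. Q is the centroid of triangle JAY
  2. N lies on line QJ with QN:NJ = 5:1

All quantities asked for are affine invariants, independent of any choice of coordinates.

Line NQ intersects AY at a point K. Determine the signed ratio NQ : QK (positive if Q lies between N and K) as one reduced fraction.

Assign Y = (0, 0), A = (1, 0), J = (0, 1) — the answer is frame-independent, so this choice is without loss of generality.
1. Q is the centroid of triangle JAY ⇒ Q = (1/3, 1/3)
2. N lies on line QJ with QN:NJ = 5:1 ⇒ N = (1/18, 8/9)
line NQ meets AY at K = (1/2, 0)
Q = N + t·(K−N) with t = 5/8, so NQ:QK = 5/8:3/8

NQ:QK = 5/3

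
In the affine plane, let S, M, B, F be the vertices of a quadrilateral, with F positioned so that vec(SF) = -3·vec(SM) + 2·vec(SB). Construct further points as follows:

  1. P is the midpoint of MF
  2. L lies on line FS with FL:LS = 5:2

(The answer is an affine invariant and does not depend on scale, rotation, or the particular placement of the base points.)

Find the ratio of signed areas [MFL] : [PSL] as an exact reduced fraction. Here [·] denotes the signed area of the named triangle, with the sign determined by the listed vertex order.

Work in coordinates with S = (0, 0), M = (1, 0), B = (0, 1), F = (-3, 2).
1. P is the midpoint of MF ⇒ P = (-1, 1)
2. L lies on line FS with FL:LS = 5:2 ⇒ L = (-6/7, 4/7)
2·[MFL] = 10/7, 2·[PSL] = -2/7
[MFL]:[PSL] = 10/7:-2/7 = -5

[MFL]:[PSL] = -5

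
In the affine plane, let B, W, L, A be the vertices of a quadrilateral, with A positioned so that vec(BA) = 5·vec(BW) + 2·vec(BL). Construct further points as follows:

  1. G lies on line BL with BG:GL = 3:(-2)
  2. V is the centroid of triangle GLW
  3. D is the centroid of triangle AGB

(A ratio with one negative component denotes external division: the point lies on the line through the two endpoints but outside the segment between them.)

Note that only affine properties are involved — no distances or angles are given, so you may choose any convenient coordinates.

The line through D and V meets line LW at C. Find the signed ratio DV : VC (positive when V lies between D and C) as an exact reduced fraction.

Assign B = (0, 0), W = (1, 0), L = (0, 1), A = (5, 2) — the answer is frame-independent, so this choice is without loss of generality.
1. G lies on line BL with BG:GL = 3:(-2) ⇒ G = (0, 3)
2. V is the centroid of triangle GLW ⇒ V = (1/3, 4/3)
3. D is the centroid of triangle AGB ⇒ D = (5/3, 5/3)
line DV meets LW at C = (-1/5, 6/5)
V = D + t·(C−D) with t = 5/7, so DV:VC = 5/7:2/7

DV:VC = 5/2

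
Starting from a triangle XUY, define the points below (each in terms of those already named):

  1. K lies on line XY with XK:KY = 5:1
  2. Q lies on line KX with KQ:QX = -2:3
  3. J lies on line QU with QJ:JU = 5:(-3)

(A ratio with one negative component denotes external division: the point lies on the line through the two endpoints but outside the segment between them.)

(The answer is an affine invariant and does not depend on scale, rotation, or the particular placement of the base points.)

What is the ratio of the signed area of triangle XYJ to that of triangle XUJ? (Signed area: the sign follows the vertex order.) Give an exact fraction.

Set X = (0, 0), U = (1, 0), Y = (0, 1); any affine frame gives the same invariant.
1. K lies on line XY with XK:KY = 5:1 ⇒ K = (0, 5/6)
2. Q lies on line KX with KQ:QX = -2:3 ⇒ Q = (0, 5/2)
3. J lies on line QU with QJ:JU = 5:(-3) ⇒ J = (5/2, -15/4)
2·[XYJ] = -5/2, 2·[XUJ] = -15/4
[XYJ]:[XUJ] = -5/2:-15/4 = 2/3

[XYJ]:[XUJ] = 2/3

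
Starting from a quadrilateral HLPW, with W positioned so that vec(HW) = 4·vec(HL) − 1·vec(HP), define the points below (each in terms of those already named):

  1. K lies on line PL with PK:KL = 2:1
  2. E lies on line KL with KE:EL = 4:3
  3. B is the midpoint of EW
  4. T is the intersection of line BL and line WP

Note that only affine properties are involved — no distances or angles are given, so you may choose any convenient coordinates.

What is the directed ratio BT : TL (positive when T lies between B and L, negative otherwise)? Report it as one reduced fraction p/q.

BT:TL = -3/7

Assign H = (0, 0), L = (1, 0), P = (0, 1), W = (4, -1) — the answer is frame-independent, so this choice is without loss of generality.
1. K lies on line PL with PK:KL = 2:1 ⇒ K = (2/3, 1/3)
2. E lies on line KL with KE:EL = 4:3 ⇒ E = (6/7, 1/7)
3. B is the midpoint of EW ⇒ B = (17/7, -3/7)
4. T is the intersection of line BL and line WP ⇒ T = (7/2, -3/4)
T = B + t·(L−B) with t = -3/4, so BT:TL = t:(1−t) = -3/4:7/4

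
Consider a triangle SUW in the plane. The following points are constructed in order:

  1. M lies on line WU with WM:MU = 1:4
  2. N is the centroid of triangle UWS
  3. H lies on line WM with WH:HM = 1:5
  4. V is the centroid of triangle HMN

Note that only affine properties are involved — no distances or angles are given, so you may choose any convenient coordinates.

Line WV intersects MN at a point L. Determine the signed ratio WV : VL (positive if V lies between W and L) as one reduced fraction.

Assign S = (0, 0), U = (1, 0), W = (0, 1) — the answer is frame-independent, so this choice is without loss of generality.
1. M lies on line WU with WM:MU = 1:4 ⇒ M = (1/5, 4/5)
2. N is the centroid of triangle UWS ⇒ N = (1/3, 1/3)
3. H lies on line WM with WH:HM = 1:5 ⇒ H = (1/30, 29/30)
4. V is the centroid of triangle HMN ⇒ V = (17/90, 7/10)
line WV meets MN at L = (17/65, 38/65)
V = W + t·(L−W) with t = 13/18, so WV:VL = 13/18:5/18

WV:VL = 13/5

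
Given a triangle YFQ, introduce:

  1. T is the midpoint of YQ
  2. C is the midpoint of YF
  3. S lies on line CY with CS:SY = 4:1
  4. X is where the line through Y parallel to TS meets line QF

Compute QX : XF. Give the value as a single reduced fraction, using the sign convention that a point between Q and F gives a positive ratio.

Set Y = (0, 0), F = (1, 0), Q = (0, 1); any affine frame gives the same invariant.
1. T is the midpoint of YQ ⇒ T = (0, 1/2)
2. C is the midpoint of YF ⇒ C = (1/2, 0)
3. S lies on line CY with CS:SY = 4:1 ⇒ S = (1/10, 0)
4. X is where the line through Y parallel to TS meets line QF ⇒ X = (-1/4, 5/4)
X = Q + t·(F−Q) with t = -1/4, so QX:XF = t:(1−t) = -1/4:5/4

QX:XF = -1/5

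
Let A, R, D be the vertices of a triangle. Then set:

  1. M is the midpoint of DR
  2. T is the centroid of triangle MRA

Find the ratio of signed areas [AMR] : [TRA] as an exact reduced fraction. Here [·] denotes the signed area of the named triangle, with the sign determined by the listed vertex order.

Assign A = (0, 0), R = (1, 0), D = (0, 1) — the answer is frame-independent, so this choice is without loss of generality.
1. M is the midpoint of DR ⇒ M = (1/2, 1/2)
2. T is the centroid of triangle MRA ⇒ T = (1/2, 1/6)
2·[AMR] = -1/2, 2·[TRA] = -1/6
[AMR]:[TRA] = -1/2:-1/6 = 3

[AMR]:[TRA] = 3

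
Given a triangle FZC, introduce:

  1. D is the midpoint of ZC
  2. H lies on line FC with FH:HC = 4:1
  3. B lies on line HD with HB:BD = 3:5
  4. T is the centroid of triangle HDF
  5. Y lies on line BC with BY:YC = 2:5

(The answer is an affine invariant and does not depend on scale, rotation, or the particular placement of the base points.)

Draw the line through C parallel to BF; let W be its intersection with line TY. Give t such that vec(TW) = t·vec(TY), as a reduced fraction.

t = 371/146

Choose coordinates F = (0, 0), Z = (1, 0), C = (0, 1).
1. D is the midpoint of ZC ⇒ D = (1/2, 1/2)
2. H lies on line FC with FH:HC = 4:1 ⇒ H = (0, 4/5)
3. B lies on line HD with HB:BD = 3:5 ⇒ B = (3/16, 11/16)
4. T is the centroid of triangle HDF ⇒ T = (1/6, 13/30)
5. Y lies on line BC with BY:YC = 2:5 ⇒ Y = (15/112, 87/112)
through C parallel to BF: direction (-3/16, -11/16); meets TY at W = (195/2336, 3051/2336)
W = T + t·(Y−T) with t = 371/146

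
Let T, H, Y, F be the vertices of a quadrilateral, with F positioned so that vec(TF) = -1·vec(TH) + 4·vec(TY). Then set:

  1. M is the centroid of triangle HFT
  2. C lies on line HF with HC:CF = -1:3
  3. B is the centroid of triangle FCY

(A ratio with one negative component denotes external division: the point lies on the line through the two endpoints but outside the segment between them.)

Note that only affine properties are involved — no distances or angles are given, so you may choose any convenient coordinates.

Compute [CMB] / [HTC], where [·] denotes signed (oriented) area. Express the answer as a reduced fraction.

[CMB]:[HTC] = -2/9

Assign T = (0, 0), H = (1, 0), Y = (0, 1), F = (-1, 4) — the answer is frame-independent, so this choice is without loss of generality.
1. M is the centroid of triangle HFT ⇒ M = (0, 4/3)
2. C lies on line HF with HC:CF = -1:3 ⇒ C = (2, -2)
3. B is the centroid of triangle FCY ⇒ B = (1/3, 1)
2·[CMB] = -4/9, 2·[HTC] = 2
[CMB]:[HTC] = -4/9:2 = -2/9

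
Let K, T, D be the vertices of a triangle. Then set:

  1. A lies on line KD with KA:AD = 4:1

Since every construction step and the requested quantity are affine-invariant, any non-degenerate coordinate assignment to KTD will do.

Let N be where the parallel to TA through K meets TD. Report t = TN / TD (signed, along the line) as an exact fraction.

t = -4

Assign K = (0, 0), T = (1, 0), D = (0, 1) — the answer is frame-independent, so this choice is without loss of generality.
1. A lies on line KD with KA:AD = 4:1 ⇒ A = (0, 4/5)
through K parallel to TA: direction (-1, 4/5); meets TD at N = (5, -4)
N = T + t·(D−T) with t = -4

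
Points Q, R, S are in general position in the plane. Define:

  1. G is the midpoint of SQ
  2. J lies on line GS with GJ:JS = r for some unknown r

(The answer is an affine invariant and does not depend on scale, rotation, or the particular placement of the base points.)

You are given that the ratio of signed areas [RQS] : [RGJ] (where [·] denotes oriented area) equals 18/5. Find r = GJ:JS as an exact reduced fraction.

Assign Q = (0, 0), R = (1, 0), S = (0, 1) — the answer is frame-independent, so this choice is without loss of generality.
1. G is the midpoint of SQ ⇒ G = (0, 1/2)
2. With GJ:JS = r, write λ = r/(r+1) so J = G + λ·(S−G); J is affine-linear in λ
Every point depending on J is an affine combination of J and λ-independent points, so each such coordinate is linear in λ; the λ² term in each signed area is a multiple of (S−G)×(S−G) = 0, so 2·[RQS] and 2·[RGJ] are each linear in λ. Evaluating at λ=0 and λ=1:
  2·[RQS] = -1,   2·[RGJ] = -1/2·λ
So [RQS]:[RGJ] = (-1) / (-1/2·λ). Setting this equal to 18/5:
  -1 = 18/5·(-1/2·λ)  ⇒  λ = 5/9
Then r = λ/(1−λ) = (5/9)/(4/9) = 5/4. Check: with r = 5/4, J = (0, 7/9) and [RQS]:[RGJ] = 18/5 as required.

r = 5/4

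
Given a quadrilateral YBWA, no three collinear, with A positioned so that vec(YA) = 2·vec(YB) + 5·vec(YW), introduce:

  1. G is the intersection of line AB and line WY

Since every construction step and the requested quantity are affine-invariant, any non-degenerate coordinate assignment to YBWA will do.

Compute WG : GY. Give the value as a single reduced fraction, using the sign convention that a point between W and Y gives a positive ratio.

Choose coordinates Y = (0, 0), B = (1, 0), W = (0, 1), A = (2, 5).
1. G is the intersection of line AB and line WY ⇒ G = (0, -5)
G = W + t·(Y−W) with t = 6, so WG:GY = t:(1−t) = 6:-5

WG:GY = -6/5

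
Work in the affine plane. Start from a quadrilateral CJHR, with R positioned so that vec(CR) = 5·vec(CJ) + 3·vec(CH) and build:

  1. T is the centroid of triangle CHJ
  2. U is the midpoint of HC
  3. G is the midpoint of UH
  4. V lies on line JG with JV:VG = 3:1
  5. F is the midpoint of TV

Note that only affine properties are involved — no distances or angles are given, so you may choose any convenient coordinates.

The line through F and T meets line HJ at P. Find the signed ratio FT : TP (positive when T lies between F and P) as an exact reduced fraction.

Set C = (0, 0), J = (1, 0), H = (0, 1), R = (5, 3); any affine frame gives the same invariant.
1. T is the centroid of triangle CHJ ⇒ T = (1/3, 1/3)
2. U is the midpoint of HC ⇒ U = (0, 1/2)
3. G is the midpoint of UH ⇒ G = (0, 3/4)
4. V lies on line JG with JV:VG = 3:1 ⇒ V = (1/4, 9/16)
5. F is the midpoint of TV ⇒ F = (7/24, 43/96)
line FT meets HJ at P = (1/7, 6/7)
T = F + t·(P−F) with t = -7/25, so FT:TP = -7/25:32/25

FT:TP = -7/32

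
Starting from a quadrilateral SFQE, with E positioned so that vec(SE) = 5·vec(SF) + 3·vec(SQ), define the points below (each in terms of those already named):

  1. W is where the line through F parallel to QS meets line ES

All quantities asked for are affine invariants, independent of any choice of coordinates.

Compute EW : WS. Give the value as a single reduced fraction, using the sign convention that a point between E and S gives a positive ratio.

EW:WS = 4

Set S = (0, 0), F = (1, 0), Q = (0, 1), E = (5, 3); any affine frame gives the same invariant.
1. W is where the line through F parallel to QS meets line ES ⇒ W = (1, 3/5)
W = E + t·(S−E) with t = 4/5, so EW:WS = t:(1−t) = 4/5:1/5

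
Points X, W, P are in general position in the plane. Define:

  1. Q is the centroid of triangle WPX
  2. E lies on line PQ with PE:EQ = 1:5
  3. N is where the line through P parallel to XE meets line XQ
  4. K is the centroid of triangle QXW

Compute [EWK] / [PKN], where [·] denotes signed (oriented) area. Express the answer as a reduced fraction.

Assign X = (0, 0), W = (1, 0), P = (0, 1) — the answer is frame-independent, so this choice is without loss of generality.
1. Q is the centroid of triangle WPX ⇒ Q = (1/3, 1/3)
2. E lies on line PQ with PE:EQ = 1:5 ⇒ E = (1/18, 8/9)
3. N is where the line through P parallel to XE meets line XQ ⇒ N = (-1/15, -1/15)
4. K is the centroid of triangle QXW ⇒ K = (4/9, 1/9)
2·[EWK] = -7/18, 2·[PKN] = -8/15
[EWK]:[PKN] = -7/18:-8/15 = 35/48

[EWK]:[PKN] = 35/48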